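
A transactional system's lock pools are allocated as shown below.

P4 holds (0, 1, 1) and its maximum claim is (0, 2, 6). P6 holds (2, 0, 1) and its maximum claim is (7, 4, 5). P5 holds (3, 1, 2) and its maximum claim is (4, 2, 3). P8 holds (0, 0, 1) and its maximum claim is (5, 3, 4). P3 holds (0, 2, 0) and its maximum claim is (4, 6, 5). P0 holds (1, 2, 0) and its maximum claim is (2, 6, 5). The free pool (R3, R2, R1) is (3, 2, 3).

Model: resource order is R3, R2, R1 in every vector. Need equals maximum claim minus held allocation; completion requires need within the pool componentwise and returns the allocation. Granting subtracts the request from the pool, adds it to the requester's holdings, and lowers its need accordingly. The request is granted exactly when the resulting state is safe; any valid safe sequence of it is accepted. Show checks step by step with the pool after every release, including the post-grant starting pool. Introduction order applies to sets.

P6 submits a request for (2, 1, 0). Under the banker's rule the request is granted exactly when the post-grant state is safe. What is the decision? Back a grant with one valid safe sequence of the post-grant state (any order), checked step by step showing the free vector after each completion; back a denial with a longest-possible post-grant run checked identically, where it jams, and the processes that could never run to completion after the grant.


GRANT — the state after the grant stays safe, e.g. via P5, P4, P6, P3, P0, P8.
Key observation: granting shrinks the pool to (1, 1, 3), yet P5 still fits and the chain goes through.
Check on the post-grant state, step by step:
  pool = (1, 1, 3)
  P5 needs (1, 1, 1) <= (1, 1, 3) -> finishes; pool += (3, 1, 2) = (4, 2, 5)
  P4 needs (0, 1, 5) <= (4, 2, 5) -> finishes; pool += (0, 1, 1) = (4, 3, 6)
  P6 needs (3, 3, 4) <= (4, 3, 6) -> finishes; pool += (4, 1, 1) = (8, 4, 7)
  P3 needs (4, 4, 5) <= (8, 4, 7) -> finishes; pool += (0, 2, 0) = (8, 6, 7)
  P0 needs (1, 4, 5) <= (8, 6, 7) -> finishes; pool += (1, 2, 0) = (9, 8, 7)
  P8 needs (5, 3, 3) <= (9, 8, 7) -> finishes; pool += (0, 0, 1) = (9, 8, 8)


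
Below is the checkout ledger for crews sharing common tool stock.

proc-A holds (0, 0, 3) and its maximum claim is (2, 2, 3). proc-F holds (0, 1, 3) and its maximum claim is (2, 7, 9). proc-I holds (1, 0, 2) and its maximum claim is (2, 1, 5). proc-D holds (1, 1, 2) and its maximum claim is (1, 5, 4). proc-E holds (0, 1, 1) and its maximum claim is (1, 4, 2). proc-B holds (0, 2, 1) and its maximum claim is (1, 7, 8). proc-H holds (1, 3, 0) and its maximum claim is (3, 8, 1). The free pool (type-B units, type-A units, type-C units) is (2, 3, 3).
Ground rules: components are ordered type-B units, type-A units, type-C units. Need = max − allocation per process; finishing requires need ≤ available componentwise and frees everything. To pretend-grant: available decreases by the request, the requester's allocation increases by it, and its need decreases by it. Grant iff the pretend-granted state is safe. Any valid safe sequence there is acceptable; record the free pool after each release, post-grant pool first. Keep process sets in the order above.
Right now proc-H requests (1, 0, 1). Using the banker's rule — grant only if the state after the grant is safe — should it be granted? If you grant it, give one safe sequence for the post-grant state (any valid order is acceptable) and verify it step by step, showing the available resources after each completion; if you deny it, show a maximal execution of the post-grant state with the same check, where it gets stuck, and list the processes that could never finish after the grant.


GRANT — the state after the grant stays safe, e.g. via proc-E, proc-I, proc-D, proc-H, proc-B, proc-A, proc-F.
Key observation: with (1, 3, 2) left after the transfer, proc-E can run at once — the state stays safe.
Verifying the post-grant state step by step:
  pool = (1, 3, 2)
  proc-E: need (1, 3, 1) fits (1, 3, 2); releases (0, 1, 1), pool now (1, 4, 3)
  proc-I: need (1, 1, 3) fits (1, 4, 3); releases (1, 0, 2), pool now (2, 4, 5)
  proc-D: need (0, 4, 2) fits (2, 4, 5); releases (1, 1, 2), pool now (3, 5, 7)
  proc-H: need (1, 5, 0) fits (3, 5, 7); releases (2, 3, 1), pool now (5, 8, 8)
  proc-B: need (1, 5, 7) fits (5, 8, 8); releases (0, 2, 1), pool now (5, 10, 9)
  proc-A: need (2, 2, 0) fits (5, 10, 9); releases (0, 0, 3), pool now (5, 10, 12)
  proc-F: need (2, 6, 6) fits (5, 10, 12); releases (0, 1, 3), pool now (5, 11, 15)


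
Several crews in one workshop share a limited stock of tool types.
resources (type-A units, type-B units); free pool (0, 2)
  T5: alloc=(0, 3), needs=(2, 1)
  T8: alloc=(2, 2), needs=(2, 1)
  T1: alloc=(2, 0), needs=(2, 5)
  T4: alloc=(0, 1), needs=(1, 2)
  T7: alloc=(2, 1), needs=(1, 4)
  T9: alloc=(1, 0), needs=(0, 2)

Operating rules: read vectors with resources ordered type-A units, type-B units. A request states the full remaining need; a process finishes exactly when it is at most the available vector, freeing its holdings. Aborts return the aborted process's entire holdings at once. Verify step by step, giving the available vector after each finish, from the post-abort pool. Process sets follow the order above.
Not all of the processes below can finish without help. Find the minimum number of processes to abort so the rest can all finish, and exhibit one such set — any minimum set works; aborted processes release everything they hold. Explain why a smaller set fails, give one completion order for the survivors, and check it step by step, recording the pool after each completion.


The answer: abort T7.
Key observation: no ordering could ever have run T5 before the abort of T7; with (2, 1) back in the pool it fits at step 1.
Minimality: the empty abort set fails — the state is deadlocked as it stands.
One survivor order: T5, T9, T1, T4, T8. Check, step by step (post-abort pool first):
  pool = (2, 3)
  T5 needs (2, 1) <= (2, 3) -> finishes; pool += (0, 3) = (2, 6)
  T9 needs (0, 2) <= (2, 6) -> finishes; pool += (1, 0) = (3, 6)
  T1 needs (2, 5) <= (3, 6) -> finishes; pool += (2, 0) = (5, 6)
  T4 needs (1, 2) <= (5, 6) -> finishes; pool += (0, 1) = (5, 7)
  T8 needs (2, 1) <= (5, 7) -> finishes; pool += (2, 2) = (7, 9)


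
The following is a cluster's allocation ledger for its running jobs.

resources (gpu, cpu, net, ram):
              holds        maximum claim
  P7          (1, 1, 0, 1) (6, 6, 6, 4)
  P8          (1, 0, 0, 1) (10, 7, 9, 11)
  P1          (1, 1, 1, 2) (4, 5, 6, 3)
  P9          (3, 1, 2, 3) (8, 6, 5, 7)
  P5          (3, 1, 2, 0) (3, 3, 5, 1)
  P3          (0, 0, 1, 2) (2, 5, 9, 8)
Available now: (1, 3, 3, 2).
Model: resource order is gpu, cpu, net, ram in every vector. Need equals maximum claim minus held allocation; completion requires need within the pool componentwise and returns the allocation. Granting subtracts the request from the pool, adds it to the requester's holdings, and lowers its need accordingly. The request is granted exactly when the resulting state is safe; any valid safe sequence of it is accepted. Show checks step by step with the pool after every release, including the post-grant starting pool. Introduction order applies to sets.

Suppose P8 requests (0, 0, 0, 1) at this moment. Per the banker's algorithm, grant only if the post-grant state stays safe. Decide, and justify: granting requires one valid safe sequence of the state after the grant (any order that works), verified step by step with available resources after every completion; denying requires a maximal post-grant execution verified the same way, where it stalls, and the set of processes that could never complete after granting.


GRANT: granting preserves safety; a valid post-grant sequence is P5, P1, P7, P9, P3, P8.
Key observation: the transfer keeps a workable pool ((1, 3, 3, 1)); P5 starts the safe sequence.
Step-by-step check of the post-grant state:
  pool = (1, 3, 3, 1)
  P5: need (0, 2, 3, 1) fits (1, 3, 3, 1); releases (3, 1, 2, 0), pool now (4, 4, 5, 1)
  P1: need (3, 4, 5, 1) fits (4, 4, 5, 1); releases (1, 1, 1, 2), pool now (5, 5, 6, 3)
  P7: need (5, 5, 6, 3) fits (5, 5, 6, 3); releases (1, 1, 0, 1), pool now (6, 6, 6, 4)
  P9: need (5, 5, 3, 4) fits (6, 6, 6, 4); releases (3, 1, 2, 3), pool now (9, 7, 8, 7)
  P3: need (2, 5, 8, 6) fits (9, 7, 8, 7); releases (0, 0, 1, 2), pool now (9, 7, 9, 9)
  P8: need (9, 7, 9, 9) fits (9, 7, 9, 9); releases (1, 0, 0, 2), pool now (10, 7, 9, 11)


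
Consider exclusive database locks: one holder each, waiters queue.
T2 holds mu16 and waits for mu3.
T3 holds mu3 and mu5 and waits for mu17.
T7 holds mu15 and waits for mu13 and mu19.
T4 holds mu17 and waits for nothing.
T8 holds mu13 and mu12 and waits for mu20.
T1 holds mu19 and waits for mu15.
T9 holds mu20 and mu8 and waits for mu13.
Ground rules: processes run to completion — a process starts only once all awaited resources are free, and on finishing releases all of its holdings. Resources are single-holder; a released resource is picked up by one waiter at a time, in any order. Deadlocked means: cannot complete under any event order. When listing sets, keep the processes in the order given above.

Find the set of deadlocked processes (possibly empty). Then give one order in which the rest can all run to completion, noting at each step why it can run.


Deadlocked: T7, T8, T1 and T9.
Key observation: the knot is the closed ring of waits T8 -> T9 -> T8; T7 and T1 are caught in further circular waits.
One completion order for the rest: T4, T3, T2.
Check, step by step:
  T4: no waits; runs immediately, freeing mu17
  run T3 (all its waits — mu17 — are resolved); releases mu3 and mu5
  run T2 (all its waits — mu3 — are resolved); releases mu16


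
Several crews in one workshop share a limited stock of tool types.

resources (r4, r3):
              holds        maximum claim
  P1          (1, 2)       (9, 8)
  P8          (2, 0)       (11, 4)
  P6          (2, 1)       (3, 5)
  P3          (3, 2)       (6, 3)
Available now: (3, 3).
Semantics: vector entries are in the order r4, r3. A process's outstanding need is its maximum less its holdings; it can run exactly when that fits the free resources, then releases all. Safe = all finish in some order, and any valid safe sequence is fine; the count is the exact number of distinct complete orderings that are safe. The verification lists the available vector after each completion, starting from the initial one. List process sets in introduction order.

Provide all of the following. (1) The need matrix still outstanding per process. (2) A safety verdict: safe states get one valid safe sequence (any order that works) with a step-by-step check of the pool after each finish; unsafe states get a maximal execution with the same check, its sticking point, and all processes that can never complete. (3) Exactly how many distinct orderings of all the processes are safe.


(1) Need matrix, components ordered r4, r3:
  P1: (8, 6)
  P8: (9, 4)
  P6: (1, 4)
  P3: (3, 1)
(2) SAFE, for example via the order P3, P6, P1, P8.
Key observation: reading the order forward, P3 is the first process whose need (3, 1) meets the free pool (3, 3) exactly on a resource it requests.
Step-by-step check:
  pool = (3, 3)
  run P3 (needs (3, 1), free (3, 3)); after release of (3, 2) the pool is (6, 5)
  run P6 (needs (1, 4), free (6, 5)); after release of (2, 1) the pool is (8, 6)
  run P1 (needs (8, 6), free (8, 6)); after release of (1, 2) the pool is (9, 8)
  run P8 (needs (9, 4), free (9, 8)); after release of (2, 0) the pool is (11, 8)
(3) Exactly 1 of the possible complete orderings is a safe sequence.


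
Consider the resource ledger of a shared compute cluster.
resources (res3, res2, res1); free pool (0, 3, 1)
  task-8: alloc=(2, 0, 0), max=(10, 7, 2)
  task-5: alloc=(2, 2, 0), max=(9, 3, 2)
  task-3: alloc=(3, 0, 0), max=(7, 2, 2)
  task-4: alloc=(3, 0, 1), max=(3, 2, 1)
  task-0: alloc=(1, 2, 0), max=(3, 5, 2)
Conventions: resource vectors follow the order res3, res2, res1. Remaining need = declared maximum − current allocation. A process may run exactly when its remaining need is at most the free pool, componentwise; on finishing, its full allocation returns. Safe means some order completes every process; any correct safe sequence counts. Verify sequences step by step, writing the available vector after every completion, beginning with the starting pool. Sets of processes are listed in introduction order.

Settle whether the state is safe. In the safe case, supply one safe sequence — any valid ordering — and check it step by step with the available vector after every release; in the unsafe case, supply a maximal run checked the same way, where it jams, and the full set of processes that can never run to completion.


SAFE — a valid safe sequence is task-4, task-0, task-3, task-5, task-8.
Key observation: task-0 is the earliest step where a requested resource binds exactly: need (2, 3, 2), pool (3, 3, 2) at its turn.
Walking it through:
  pool = (0, 3, 1)
  task-4: need (0, 2, 0) fits (0, 3, 1); releases (3, 0, 1), pool now (3, 3, 2)
  task-0: need (2, 3, 2) fits (3, 3, 2); releases (1, 2, 0), pool now (4, 5, 2)
  task-3: need (4, 2, 2) fits (4, 5, 2); releases (3, 0, 0), pool now (7, 5, 2)
  task-5: need (7, 1, 2) fits (7, 5, 2); releases (2, 2, 0), pool now (9, 7, 2)
  task-8: need (8, 7, 2) fits (9, 7, 2); releases (2, 0, 0), pool now (11, 7, 2)


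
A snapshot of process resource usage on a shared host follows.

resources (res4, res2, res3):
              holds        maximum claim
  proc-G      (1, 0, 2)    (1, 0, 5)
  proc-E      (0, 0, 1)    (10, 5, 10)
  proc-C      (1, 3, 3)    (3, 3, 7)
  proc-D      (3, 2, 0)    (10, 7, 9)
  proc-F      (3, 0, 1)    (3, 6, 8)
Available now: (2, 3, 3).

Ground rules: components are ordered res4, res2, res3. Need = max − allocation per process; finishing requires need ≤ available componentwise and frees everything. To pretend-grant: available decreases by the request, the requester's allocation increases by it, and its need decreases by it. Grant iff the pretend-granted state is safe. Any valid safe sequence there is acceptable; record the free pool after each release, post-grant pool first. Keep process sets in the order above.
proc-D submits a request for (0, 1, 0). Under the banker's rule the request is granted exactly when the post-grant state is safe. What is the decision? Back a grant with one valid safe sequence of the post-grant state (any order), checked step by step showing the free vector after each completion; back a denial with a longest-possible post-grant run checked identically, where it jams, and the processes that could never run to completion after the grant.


DENY — the pretend-granted state is unsafe.
Key observation: after proc-G, proc-C the pool peaks at (4, 5, 8), and each blocked process is short somewhere: proc-E on res4, res3; proc-D on res4, res3; proc-F on res2.
After a pretend grant, a maximal execution: proc-G, proc-C — then nothing else fits. Check, step by step:
  pool = (2, 2, 3)
  proc-G needs (0, 0, 3) <= (2, 2, 3) -> finishes; pool += (1, 0, 2) = (3, 2, 5)
  proc-C needs (2, 0, 4) <= (3, 2, 5) -> finishes; pool += (1, 3, 3) = (4, 5, 8)
  proc-E cannot run: need (10, 5, 9) vs free (4, 5, 8) (insufficient res4 and res3)
  proc-D cannot run: need (7, 4, 9) vs free (4, 5, 8) (insufficient res4 and res3)
  proc-F cannot run: need (0, 6, 7) vs free (4, 5, 8) (insufficient res2)
Processes that could never finish after the grant: proc-E, proc-D and proc-F.


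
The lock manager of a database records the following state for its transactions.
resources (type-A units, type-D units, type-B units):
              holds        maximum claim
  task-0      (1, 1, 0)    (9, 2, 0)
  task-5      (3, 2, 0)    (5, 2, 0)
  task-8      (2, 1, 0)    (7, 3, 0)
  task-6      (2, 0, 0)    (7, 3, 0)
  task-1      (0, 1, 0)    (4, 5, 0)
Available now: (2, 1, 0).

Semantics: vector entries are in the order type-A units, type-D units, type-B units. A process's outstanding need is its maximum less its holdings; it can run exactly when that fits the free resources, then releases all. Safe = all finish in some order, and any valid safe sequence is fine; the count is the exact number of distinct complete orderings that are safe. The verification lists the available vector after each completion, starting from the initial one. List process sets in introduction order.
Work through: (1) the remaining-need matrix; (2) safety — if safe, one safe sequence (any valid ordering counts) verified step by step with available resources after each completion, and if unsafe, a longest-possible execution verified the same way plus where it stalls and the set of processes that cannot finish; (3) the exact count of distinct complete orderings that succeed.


(1) Need matrix, components ordered type-A units, type-D units, type-B units:
  task-0: (8, 1, 0)
  task-5: (2, 0, 0)
  task-8: (5, 2, 0)
  task-6: (5, 3, 0)
  task-1: (4, 4, 0)
(2) SAFE. One safe sequence: task-5, task-6, task-8, task-0, task-1.
Key observation: the order's first zero-slack moment is task-5 ((2, 0, 0) needed, (2, 1, 0) free — a requested resource with nothing to spare).
Walking it through:
  pool = (2, 1, 0)
  task-5: need (2, 0, 0) fits (2, 1, 0); releases (3, 2, 0), pool now (5, 3, 0)
  task-6: need (5, 3, 0) fits (5, 3, 0); releases (2, 0, 0), pool now (7, 3, 0)
  task-8: need (5, 2, 0) fits (7, 3, 0); releases (2, 1, 0), pool now (9, 4, 0)
  task-0: need (8, 1, 0) fits (9, 4, 0); releases (1, 1, 0), pool now (10, 5, 0)
  task-1: need (4, 4, 0) fits (10, 5, 0); releases (0, 1, 0), pool now (10, 6, 0)
(3) Exactly 5 of the possible complete orderings are safe sequences.


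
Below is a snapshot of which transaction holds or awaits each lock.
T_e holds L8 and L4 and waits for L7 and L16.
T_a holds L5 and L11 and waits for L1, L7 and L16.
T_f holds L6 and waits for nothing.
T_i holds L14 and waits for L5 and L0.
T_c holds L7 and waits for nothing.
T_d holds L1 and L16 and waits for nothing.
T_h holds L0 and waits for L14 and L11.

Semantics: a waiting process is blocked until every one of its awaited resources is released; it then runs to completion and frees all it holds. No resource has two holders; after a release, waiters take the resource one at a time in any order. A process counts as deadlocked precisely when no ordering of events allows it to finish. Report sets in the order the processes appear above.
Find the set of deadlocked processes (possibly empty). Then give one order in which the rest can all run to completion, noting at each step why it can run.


Deadlocked: T_i and T_h.
Key observation: the loop T_i -> T_h -> T_i blocks itself forever; no other process is dragged down with it.
A valid finishing order for the others: T_d, T_f, T_c, T_e, T_a.
Walking it through:
  run T_d (it waits on nothing); releases L1 and L16
  run T_f (it waits on nothing); releases L6
  run T_c (it waits on nothing); releases L7
  T_e waits on L7 and L16 — all released -> runs and releases L8 and L4
  T_a waits on L1, L7 and L16 — all released -> runs and releases L5 and L11


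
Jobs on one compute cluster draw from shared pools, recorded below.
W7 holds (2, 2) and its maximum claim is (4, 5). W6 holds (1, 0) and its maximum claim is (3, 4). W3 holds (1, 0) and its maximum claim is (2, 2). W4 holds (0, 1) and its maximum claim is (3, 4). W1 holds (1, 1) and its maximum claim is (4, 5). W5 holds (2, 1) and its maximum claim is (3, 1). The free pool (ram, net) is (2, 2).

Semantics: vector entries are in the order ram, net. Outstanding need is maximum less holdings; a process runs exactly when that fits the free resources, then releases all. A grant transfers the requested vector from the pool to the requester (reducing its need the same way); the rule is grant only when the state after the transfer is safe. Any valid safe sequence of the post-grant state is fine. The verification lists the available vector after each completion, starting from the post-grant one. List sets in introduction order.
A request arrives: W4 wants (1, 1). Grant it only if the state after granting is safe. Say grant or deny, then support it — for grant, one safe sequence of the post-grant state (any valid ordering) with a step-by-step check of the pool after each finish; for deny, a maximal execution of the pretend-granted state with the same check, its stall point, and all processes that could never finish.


GRANT: granting preserves safety; a valid post-grant sequence is W5, W4, W1, W7, W6, W3.
Key observation: the transfer keeps a workable pool ((1, 1)); W5 starts the safe sequence.
Step-by-step check of the post-grant state:
  pool = (1, 1)
  W5 needs (1, 0) <= (1, 1) -> finishes; pool += (2, 1) = (3, 2)
  W4 needs (2, 2) <= (3, 2) -> finishes; pool += (1, 2) = (4, 4)
  W1 needs (3, 4) <= (4, 4) -> finishes; pool += (1, 1) = (5, 5)
  W7 needs (2, 3) <= (5, 5) -> finishes; pool += (2, 2) = (7, 7)
  W6 needs (2, 4) <= (7, 7) -> finishes; pool += (1, 0) = (8, 7)
  W3 needs (1, 2) <= (8, 7) -> finishes; pool += (1, 0) = (9, 7)


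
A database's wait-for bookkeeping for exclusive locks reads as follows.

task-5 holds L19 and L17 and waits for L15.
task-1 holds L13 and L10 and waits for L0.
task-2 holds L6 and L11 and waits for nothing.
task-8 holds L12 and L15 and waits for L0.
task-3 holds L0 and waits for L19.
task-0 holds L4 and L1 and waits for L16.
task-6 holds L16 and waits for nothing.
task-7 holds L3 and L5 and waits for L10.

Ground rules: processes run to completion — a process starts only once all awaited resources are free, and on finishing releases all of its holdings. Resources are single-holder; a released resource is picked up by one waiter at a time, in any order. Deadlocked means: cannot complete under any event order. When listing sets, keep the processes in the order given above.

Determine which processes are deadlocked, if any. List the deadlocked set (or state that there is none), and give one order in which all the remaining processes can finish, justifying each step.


Deadlocked: task-5, task-1, task-8, task-3 and task-7.
Key observation: along task-5 -> task-8 -> task-3 -> task-5, each member waits on what the next one holds — a deadlock; task-1 and task-7 wait into the deadlock from upstream.
One completion order for the rest: task-6, task-2, task-0.
Step-by-step check:
  run task-6 (it waits on nothing); releases L16
  run task-2 (it waits on nothing); releases L6 and L11
  run task-0 (all its waits — L16 — are resolved); releases L4 and L1


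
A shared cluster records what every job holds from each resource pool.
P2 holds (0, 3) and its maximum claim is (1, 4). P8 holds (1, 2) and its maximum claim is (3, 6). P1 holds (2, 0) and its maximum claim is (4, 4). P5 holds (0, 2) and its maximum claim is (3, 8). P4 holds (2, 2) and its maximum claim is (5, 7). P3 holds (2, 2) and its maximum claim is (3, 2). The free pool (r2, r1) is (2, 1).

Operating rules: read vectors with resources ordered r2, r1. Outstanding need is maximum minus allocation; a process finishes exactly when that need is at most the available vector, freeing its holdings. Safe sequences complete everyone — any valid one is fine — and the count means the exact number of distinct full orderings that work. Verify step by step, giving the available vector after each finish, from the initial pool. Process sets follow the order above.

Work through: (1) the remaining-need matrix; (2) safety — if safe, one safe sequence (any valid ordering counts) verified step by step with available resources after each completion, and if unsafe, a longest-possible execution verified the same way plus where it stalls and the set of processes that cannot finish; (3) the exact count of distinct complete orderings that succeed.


(1) Remaining need (order r2, r1):
  P2: (1, 1)
  P8: (2, 4)
  P1: (2, 4)
  P5: (3, 6)
  P4: (3, 5)
  P3: (1, 0)
(2) SAFE, for example via the order P2, P1, P8, P3, P4, P5.
Key observation: reading the order forward, P2 is the first process whose need (1, 1) meets the free pool (2, 1) exactly on a resource it requests.
Check, step by step:
  pool = (2, 1)
  P2 needs (1, 1) <= (2, 1) -> finishes; pool += (0, 3) = (2, 4)
  P1 needs (2, 4) <= (2, 4) -> finishes; pool += (2, 0) = (4, 4)
  P8 needs (2, 4) <= (4, 4) -> finishes; pool += (1, 2) = (5, 6)
  P3 needs (1, 0) <= (5, 6) -> finishes; pool += (2, 2) = (7, 8)
  P4 needs (3, 5) <= (7, 8) -> finishes; pool += (2, 2) = (9, 10)
  P5 needs (3, 6) <= (9, 10) -> finishes; pool += (0, 2) = (9, 12)
(3) Exactly 84 of the possible complete orderings are safe sequences.


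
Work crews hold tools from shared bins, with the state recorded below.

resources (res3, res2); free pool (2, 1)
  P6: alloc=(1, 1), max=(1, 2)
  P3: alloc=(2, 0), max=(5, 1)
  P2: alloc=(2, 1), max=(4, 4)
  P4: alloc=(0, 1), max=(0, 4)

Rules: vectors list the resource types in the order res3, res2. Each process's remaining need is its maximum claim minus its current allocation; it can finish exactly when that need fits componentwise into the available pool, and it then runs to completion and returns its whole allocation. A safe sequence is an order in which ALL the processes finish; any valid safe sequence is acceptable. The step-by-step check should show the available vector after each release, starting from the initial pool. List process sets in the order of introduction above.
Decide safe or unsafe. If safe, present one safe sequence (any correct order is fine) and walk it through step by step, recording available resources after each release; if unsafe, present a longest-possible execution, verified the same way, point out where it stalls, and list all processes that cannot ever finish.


UNSAFE — no complete ordering exists.
Key observation: even finishing P6, P3 leaves just (5, 2) free — too little res2 for any of the remaining processes.
Going as far as possible: P6, P3; after that, nothing fits. Walking it through:
  pool = (2, 1)
  P6 needs (0, 1) <= (2, 1) -> finishes; pool += (1, 1) = (3, 2)
  P3 needs (3, 1) <= (3, 2) -> finishes; pool += (2, 0) = (5, 2)
  blocked: P2 wants (2, 3), pool (5, 2) — not enough res2
  blocked: P4 wants (0, 3), pool (5, 2) — not enough res2
Permanently blocked: P2 and P4.


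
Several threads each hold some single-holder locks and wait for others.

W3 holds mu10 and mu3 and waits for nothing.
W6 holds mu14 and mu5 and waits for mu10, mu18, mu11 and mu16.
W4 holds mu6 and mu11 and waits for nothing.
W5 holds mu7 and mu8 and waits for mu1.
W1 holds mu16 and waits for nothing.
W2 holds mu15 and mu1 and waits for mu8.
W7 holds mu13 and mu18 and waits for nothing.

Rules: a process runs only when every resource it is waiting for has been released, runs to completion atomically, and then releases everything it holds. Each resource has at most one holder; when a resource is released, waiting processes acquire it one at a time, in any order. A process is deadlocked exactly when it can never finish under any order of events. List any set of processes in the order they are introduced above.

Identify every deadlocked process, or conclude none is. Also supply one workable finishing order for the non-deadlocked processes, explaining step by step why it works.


Deadlocked set: W5 and W2.
Key observation: W5 -> W2 -> W5 is a circular wait — nothing in it can go first; no other process is dragged down with it.
A valid finishing order for the others: W3, W1, W4, W7, W6.
Walking it through:
  run W3 (it waits on nothing); releases mu10 and mu3
  run W1 (it waits on nothing); releases mu16
  run W4 (it waits on nothing); releases mu6 and mu11
  run W7 (it waits on nothing); releases mu13 and mu18
  W6: everything it awaited (mu10, mu18, mu11 and mu16) is free; runs, freeing mu14 and mu5


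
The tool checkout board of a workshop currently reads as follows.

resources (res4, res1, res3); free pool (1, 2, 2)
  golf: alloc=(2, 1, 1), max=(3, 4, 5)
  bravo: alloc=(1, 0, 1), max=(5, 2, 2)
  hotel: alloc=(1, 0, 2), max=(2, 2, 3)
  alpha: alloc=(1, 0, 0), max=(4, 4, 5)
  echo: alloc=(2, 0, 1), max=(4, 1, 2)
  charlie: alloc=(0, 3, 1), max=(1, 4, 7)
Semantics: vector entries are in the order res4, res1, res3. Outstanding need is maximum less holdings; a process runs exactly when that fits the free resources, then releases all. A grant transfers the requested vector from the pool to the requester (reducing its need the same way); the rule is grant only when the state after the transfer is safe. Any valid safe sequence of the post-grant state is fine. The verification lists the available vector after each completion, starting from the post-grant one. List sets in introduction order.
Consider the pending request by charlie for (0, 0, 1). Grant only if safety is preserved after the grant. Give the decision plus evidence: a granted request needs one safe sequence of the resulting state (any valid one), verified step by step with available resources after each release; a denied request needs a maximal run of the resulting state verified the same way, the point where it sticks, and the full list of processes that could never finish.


GRANT: granting preserves safety; a valid post-grant sequence is hotel, echo, bravo, charlie, golf, alpha.
Key observation: with (1, 2, 1) left after the transfer, hotel can run at once — the state stays safe.
Verifying the post-grant state step by step:
  pool = (1, 2, 1)
  hotel: need (1, 2, 1) fits (1, 2, 1); releases (1, 0, 2), pool now (2, 2, 3)
  echo: need (2, 1, 1) fits (2, 2, 3); releases (2, 0, 1), pool now (4, 2, 4)
  bravo: need (4, 2, 1) fits (4, 2, 4); releases (1, 0, 1), pool now (5, 2, 5)
  charlie: need (1, 1, 5) fits (5, 2, 5); releases (0, 3, 2), pool now (5, 5, 7)
  golf: need (1, 3, 4) fits (5, 5, 7); releases (2, 1, 1), pool now (7, 6, 8)
  alpha: need (3, 4, 5) fits (7, 6, 8); releases (1, 0, 0), pool now (8, 6, 8)


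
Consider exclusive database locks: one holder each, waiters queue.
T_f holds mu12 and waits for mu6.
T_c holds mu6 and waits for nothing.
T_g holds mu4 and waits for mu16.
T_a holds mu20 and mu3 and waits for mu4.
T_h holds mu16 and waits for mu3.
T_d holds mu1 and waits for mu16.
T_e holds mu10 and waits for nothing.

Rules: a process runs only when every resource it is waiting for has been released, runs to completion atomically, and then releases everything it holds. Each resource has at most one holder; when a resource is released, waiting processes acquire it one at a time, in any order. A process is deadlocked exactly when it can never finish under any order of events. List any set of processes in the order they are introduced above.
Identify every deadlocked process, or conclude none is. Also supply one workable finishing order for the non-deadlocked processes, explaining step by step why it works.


The deadlocked set is T_g, T_a, T_h and T_d.
Key observation: the loop T_g -> T_h -> T_a -> T_g blocks itself forever; T_d waits into the deadlock from upstream.
One completion order for the rest: T_c, T_e, T_f.
Verifying each step:
  T_c: no waits; runs immediately, freeing mu6
  T_e: no waits; runs immediately, freeing mu10
  T_f waits on mu6 — all released -> runs and releases mu12


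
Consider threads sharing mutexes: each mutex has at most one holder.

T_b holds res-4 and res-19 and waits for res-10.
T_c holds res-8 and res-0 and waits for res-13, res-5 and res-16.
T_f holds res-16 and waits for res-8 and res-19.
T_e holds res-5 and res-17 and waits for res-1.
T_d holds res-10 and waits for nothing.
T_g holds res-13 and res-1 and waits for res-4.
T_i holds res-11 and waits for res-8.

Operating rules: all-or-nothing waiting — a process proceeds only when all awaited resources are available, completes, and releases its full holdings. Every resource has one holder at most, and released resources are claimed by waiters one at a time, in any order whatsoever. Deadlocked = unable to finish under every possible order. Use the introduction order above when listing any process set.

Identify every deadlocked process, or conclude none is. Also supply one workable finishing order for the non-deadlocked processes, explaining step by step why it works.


Deadlocked set: T_c, T_f and T_i.
Key observation: the waits loop around T_c -> T_f -> T_c with no way out; T_i waits into the deadlock from upstream.
One completion order for the rest: T_d, T_b, T_g, T_e.
Check, step by step:
  run T_d (it waits on nothing); releases res-10
  T_b: everything it awaited (res-10) is free; runs, freeing res-4 and res-19
  T_g: everything it awaited (res-4) is free; runs, freeing res-13 and res-1
  T_e: everything it awaited (res-1) is free; runs, freeing res-5 and res-17


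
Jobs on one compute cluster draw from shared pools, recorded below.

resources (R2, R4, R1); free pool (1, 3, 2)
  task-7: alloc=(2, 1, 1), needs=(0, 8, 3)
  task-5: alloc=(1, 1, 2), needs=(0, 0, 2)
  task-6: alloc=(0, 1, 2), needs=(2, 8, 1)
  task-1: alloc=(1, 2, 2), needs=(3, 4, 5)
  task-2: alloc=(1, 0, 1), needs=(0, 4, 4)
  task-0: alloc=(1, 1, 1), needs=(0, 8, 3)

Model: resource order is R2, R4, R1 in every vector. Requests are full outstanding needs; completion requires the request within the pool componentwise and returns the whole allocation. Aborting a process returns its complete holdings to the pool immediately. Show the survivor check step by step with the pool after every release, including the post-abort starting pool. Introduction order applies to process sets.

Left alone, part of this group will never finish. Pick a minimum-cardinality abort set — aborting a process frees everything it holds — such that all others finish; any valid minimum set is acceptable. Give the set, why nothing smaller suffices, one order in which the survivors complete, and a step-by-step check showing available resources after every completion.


The answer: abort task-7 and task-0.
Key observation: before aborting task-7 and task-0, task-6 was permanently blocked — no order could ever run it; afterwards it completes at step 4.
Minimality, checking each single-abort alternative: task-7 alone leaves task-6 blocked (short on R4); task-5 alone leaves task-7 blocked (short on R4); task-6 alone leaves task-7 blocked (short on R4); task-1 alone leaves task-7 blocked (short on R4); task-2 alone leaves task-7 blocked (short on R4); task-0 alone leaves task-7 blocked (short on R4).
Survivors finish in the order: task-5, task-2, task-1, task-6. Step-by-step check (pool after the aborts first):
  pool = (4, 5, 4)
  run task-5 (needs (0, 0, 2), free (4, 5, 4)); after release of (1, 1, 2) the pool is (5, 6, 6)
  run task-2 (needs (0, 4, 4), free (5, 6, 6)); after release of (1, 0, 1) the pool is (6, 6, 7)
  run task-1 (needs (3, 4, 5), free (6, 6, 7)); after release of (1, 2, 2) the pool is (7, 8, 9)
  run task-6 (needs (2, 8, 1), free (7, 8, 9)); after release of (0, 1, 2) the pool is (7, 9, 11)


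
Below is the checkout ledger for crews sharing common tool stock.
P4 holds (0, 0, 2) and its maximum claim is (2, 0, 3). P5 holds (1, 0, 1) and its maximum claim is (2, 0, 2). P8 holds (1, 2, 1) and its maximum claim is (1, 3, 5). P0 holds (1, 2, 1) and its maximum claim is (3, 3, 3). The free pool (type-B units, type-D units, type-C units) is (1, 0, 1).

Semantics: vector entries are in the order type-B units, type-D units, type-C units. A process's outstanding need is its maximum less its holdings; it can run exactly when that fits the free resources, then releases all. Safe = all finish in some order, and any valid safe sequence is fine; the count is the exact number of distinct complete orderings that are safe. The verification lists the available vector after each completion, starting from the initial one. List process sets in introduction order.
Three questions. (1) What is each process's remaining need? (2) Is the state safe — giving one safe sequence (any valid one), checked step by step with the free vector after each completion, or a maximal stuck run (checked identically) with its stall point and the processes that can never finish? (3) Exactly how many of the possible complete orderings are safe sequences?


(1) Need matrix, components ordered type-B units, type-D units, type-C units:
  P4: (2, 0, 1)
  P5: (1, 0, 1)
  P8: (0, 1, 4)
  P0: (2, 1, 2)
(2) UNSAFE — no complete ordering exists.
Key observation: even finishing P5, P4 leaves just (2, 0, 4) free — too little type-D units for any of the remaining processes.
Going as far as possible: P5, P4; after that, nothing fits. Step-by-step check:
  pool = (1, 0, 1)
  P5 needs (1, 0, 1) <= (1, 0, 1) -> finishes; pool += (1, 0, 1) = (2, 0, 2)
  P4 needs (2, 0, 1) <= (2, 0, 2) -> finishes; pool += (0, 0, 2) = (2, 0, 4)
  P8 cannot run: need (0, 1, 4) vs free (2, 0, 4) (insufficient type-D units)
  P0 cannot run: need (2, 1, 2) vs free (2, 0, 4) (insufficient type-D units)
Never able to finish: P8 and P0.
(3) Precisely 0 of the possible complete orderings are safe sequences.


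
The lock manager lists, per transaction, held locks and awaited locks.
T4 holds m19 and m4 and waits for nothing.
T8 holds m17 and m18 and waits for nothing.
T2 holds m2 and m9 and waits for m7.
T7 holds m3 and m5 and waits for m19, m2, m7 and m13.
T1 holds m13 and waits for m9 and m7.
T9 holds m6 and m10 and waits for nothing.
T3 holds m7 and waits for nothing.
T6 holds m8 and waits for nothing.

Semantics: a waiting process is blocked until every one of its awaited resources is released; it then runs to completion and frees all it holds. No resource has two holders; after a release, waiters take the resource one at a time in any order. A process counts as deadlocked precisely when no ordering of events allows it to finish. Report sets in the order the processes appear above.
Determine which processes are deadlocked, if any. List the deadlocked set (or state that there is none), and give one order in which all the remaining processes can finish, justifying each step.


Nothing here is deadlocked.
Key observation: every chain of waits terminates; starting from the processes that wait on nothing, all the rest unlock in turn.
One completion order for the rest: T3, T8, T2, T6, T1, T9, T4, T7.
Step-by-step check:
  T3 waits on nothing -> runs at once and releases m7
  T8 waits on nothing -> runs at once and releases m17 and m18
  T2 waits on m7 — all released -> runs and releases m2 and m9
  T6 waits on nothing -> runs at once and releases m8
  T1 waits on m9 and m7 — all released -> runs and releases m13
  T9 waits on nothing -> runs at once and releases m6 and m10
  T4 waits on nothing -> runs at once and releases m19 and m4
  T7 waits on m19, m2, m7 and m13 — all released -> runs and releases m3 and m5


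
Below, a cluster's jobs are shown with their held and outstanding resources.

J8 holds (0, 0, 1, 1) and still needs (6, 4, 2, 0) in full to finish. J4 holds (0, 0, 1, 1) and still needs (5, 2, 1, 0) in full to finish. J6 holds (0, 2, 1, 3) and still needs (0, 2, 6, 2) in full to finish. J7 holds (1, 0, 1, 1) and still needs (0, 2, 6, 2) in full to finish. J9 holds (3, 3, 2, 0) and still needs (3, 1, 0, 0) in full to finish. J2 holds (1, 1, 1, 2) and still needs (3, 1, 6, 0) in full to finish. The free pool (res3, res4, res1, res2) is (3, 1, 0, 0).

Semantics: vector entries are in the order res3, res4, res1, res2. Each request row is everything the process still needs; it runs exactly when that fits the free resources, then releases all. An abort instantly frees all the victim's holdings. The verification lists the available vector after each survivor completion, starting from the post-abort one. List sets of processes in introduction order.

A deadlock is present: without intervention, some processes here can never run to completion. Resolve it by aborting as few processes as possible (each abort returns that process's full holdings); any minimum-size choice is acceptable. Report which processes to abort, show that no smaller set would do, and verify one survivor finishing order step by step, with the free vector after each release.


Minimum abort set: J7 and J2.
Key observation: J6 had no path to completion before; after the abort of J7 and J2 ((2, 1, 2, 3) returned), step 4 is where it fits.
Minimality, checking each single-abort alternative: J8 alone leaves J6 blocked (short on res1); J4 alone leaves J6 blocked (short on res1); J6 alone leaves J7 blocked (short on res1); J7 alone leaves J6 blocked (short on res1); J9 alone leaves J6 blocked (short on res1); J2 alone leaves J6 blocked (short on res1).
The survivors complete as J9, J4, J8, J6. Verifying each step (starting from the post-abort pool):
  pool = (5, 2, 2, 3)
  J9 needs (3, 1, 0, 0) <= (5, 2, 2, 3) -> finishes; pool += (3, 3, 2, 0) = (8, 5, 4, 3)
  J4 needs (5, 2, 1, 0) <= (8, 5, 4, 3) -> finishes; pool += (0, 0, 1, 1) = (8, 5, 5, 4)
  J8 needs (6, 4, 2, 0) <= (8, 5, 5, 4) -> finishes; pool += (0, 0, 1, 1) = (8, 5, 6, 5)
  J6 needs (0, 2, 6, 2) <= (8, 5, 6, 5) -> finishes; pool += (0, 2, 1, 3) = (8, 7, 7, 8)
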